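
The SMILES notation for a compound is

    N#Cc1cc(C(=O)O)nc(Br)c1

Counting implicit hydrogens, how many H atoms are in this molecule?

Walk through each heavy atom and fill implicit hydrogens from standard valence (C 4, N 3, O 2, S 2, halogen 1); for lowercase aromatic atoms, an aromatic c carries 1 H when it has two neighbours and 0 H with three, and aromatic n carries 0 H:
  atom 1: N, bond orders sum to 3 (valence 3) → 0 H
  atom 2: C, bond orders sum to 4 (valence 4) → 0 H
  atom 3: aromatic c, 3 neighbours → 0 H
  atom 4: aromatic c, 2 neighbours → 1 H
  atom 5: aromatic c, 3 neighbours → 0 H
  atom 6: C, bond orders sum to 4 (valence 4) → 0 H
  atom 7: O, bond orders sum to 2 (valence 2) → 0 H
  atom 8: O, bond orders sum to 1 (valence 2) → 1 H
  atom 9: aromatic n, 2 neighbours → 0 H
  atom 10: aromatic c, 3 neighbours → 0 H
  atom 11: Br (halogen, monovalent) → 0 H
  atom 12: aromatic c, 2 neighbours → 1 H
Total hydrogens: 3.

3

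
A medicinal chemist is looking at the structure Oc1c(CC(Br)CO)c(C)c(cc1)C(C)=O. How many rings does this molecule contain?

In SMILES, each pair of matching ring-closure digits denotes one ring-closing bond; the number of such bonds equals the number of independent rings.
Ring-closure bonds here: 1.

1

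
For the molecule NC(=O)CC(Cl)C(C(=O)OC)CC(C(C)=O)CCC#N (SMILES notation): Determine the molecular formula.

Walk through each heavy atom and fill implicit hydrogens from standard valence (C 4, N 3, O 2, S 2, halogen 1):
  atom 1: N, bond orders sum to 1 (valence 3) → 2 H
  atom 2: C, bond orders sum to 4 (valence 4) → 0 H
  atom 3: O, bond orders sum to 2 (valence 2) → 0 H
  atom 4: C, bond orders sum to 2 (valence 4) → 2 H
  atom 5: C, bond orders sum to 3 (valence 4) → 1 H
  atom 6: Cl (halogen, monovalent) → 0 H
  atom 7: C, bond orders sum to 3 (valence 4) → 1 H
  atom 8: C, bond orders sum to 4 (valence 4) → 0 H
  atom 9: O, bond orders sum to 2 (valence 2) → 0 H
  atom 10: O, bond orders sum to 2 (valence 2) → 0 H
  atom 11: C, bond orders sum to 1 (valence 4) → 3 H
  atom 12: C, bond orders sum to 2 (valence 4) → 2 H
  atom 13: C, bond orders sum to 3 (valence 4) → 1 H
  atom 14: C, bond orders sum to 4 (valence 4) → 0 H
  atom 15: C, bond orders sum to 1 (valence 4) → 3 H
  atom 16: O, bond orders sum to 2 (valence 2) → 0 H
  atom 17: C, bond orders sum to 2 (valence 4) → 2 H
  atom 18: C, bond orders sum to 2 (valence 4) → 2 H
  atom 19: C, bond orders sum to 4 (valence 4) → 0 H
  atom 20: N, bond orders sum to 3 (valence 3) → 0 H
Totals → C:13, H:19, Cl:1, N:2, O:4.
In Hill order: C13H19ClN2O4.

C13H19ClN2O4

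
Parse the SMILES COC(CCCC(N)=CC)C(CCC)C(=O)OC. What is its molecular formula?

C14H27NO3

Walk through each heavy atom and fill implicit hydrogens from standard valence (C 4, N 3, O 2, S 2, halogen 1):
  atom 1: C, bond orders sum to 1 (valence 4) → 3 H
  atom 2: O, bond orders sum to 2 (valence 2) → 0 H
  atom 3: C, bond orders sum to 3 (valence 4) → 1 H
  atom 4: C, bond orders sum to 2 (valence 4) → 2 H
  atom 5: C, bond orders sum to 2 (valence 4) → 2 H
  atom 6: C, bond orders sum to 2 (valence 4) → 2 H
  atom 7: C, bond orders sum to 4 (valence 4) → 0 H
  atom 8: N, bond orders sum to 1 (valence 3) → 2 H
  atom 9: C, bond orders sum to 3 (valence 4) → 1 H
  atom 10: C, bond orders sum to 1 (valence 4) → 3 H
  atom 11: C, bond orders sum to 3 (valence 4) → 1 H
  atom 12: C, bond orders sum to 2 (valence 4) → 2 H
  atom 13: C, bond orders sum to 2 (valence 4) → 2 H
  atom 14: C, bond orders sum to 1 (valence 4) → 3 H
  atom 15: C, bond orders sum to 4 (valence 4) → 0 H
  atom 16: O, bond orders sum to 2 (valence 2) → 0 H
  atom 17: O, bond orders sum to 2 (valence 2) → 0 H
  atom 18: C, bond orders sum to 1 (valence 4) → 3 H
Totals → C:14, H:27, N:1, O:3.
In Hill order: C14H27NO3.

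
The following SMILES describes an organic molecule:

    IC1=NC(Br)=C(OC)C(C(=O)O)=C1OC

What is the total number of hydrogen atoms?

7

Walk through each heavy atom and fill implicit hydrogens from standard valence (C 4, N 3, O 2, S 2, halogen 1):
  atom 1: I (halogen, monovalent) → 0 H
  atom 2: C, bond orders sum to 4 (valence 4) → 0 H
  atom 3: N, bond orders sum to 3 (valence 3) → 0 H
  atom 4: C, bond orders sum to 4 (valence 4) → 0 H
  atom 5: Br (halogen, monovalent) → 0 H
  atom 6: C, bond orders sum to 4 (valence 4) → 0 H
  atom 7: O, bond orders sum to 2 (valence 2) → 0 H
  atom 8: C, bond orders sum to 1 (valence 4) → 3 H
  atom 9: C, bond orders sum to 4 (valence 4) → 0 H
  atom 10: C, bond orders sum to 4 (valence 4) → 0 H
  atom 11: O, bond orders sum to 2 (valence 2) → 0 H
  atom 12: O, bond orders sum to 1 (valence 2) → 1 H
  atom 13: C, bond orders sum to 4 (valence 4) → 0 H
  atom 14: O, bond orders sum to 2 (valence 2) → 0 H
  atom 15: C, bond orders sum to 1 (valence 4) → 3 H
Total hydrogens: 7.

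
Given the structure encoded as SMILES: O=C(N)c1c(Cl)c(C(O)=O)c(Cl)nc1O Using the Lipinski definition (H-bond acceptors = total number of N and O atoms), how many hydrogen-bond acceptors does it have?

N atoms: 2; O atoms: 4.
Lipinski HBA = 2 + 4 = 6.

6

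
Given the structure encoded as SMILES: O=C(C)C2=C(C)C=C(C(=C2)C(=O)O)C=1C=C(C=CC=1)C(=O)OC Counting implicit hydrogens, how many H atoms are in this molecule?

Walk through each heavy atom and fill implicit hydrogens from standard valence (C 4, N 3, O 2, S 2, halogen 1):
  atom 1: O, bond orders sum to 2 (valence 2) → 0 H
  atom 2: C, bond orders sum to 4 (valence 4) → 0 H
  atom 3: C, bond orders sum to 1 (valence 4) → 3 H
  atom 4: C, bond orders sum to 4 (valence 4) → 0 H
  atom 5: C, bond orders sum to 4 (valence 4) → 0 H
  atom 6: C, bond orders sum to 1 (valence 4) → 3 H
  atom 7: C, bond orders sum to 3 (valence 4) → 1 H
  atom 8: C, bond orders sum to 4 (valence 4) → 0 H
  atom 9: C, bond orders sum to 4 (valence 4) → 0 H
  atom 10: C, bond orders sum to 3 (valence 4) → 1 H
  atom 11: C, bond orders sum to 4 (valence 4) → 0 H
  atom 12: O, bond orders sum to 2 (valence 2) → 0 H
  atom 13: O, bond orders sum to 1 (valence 2) → 1 H
  atom 14: C, bond orders sum to 4 (valence 4) → 0 H
  atom 15: C, bond orders sum to 3 (valence 4) → 1 H
  atom 16: C, bond orders sum to 4 (valence 4) → 0 H
  atom 17: C, bond orders sum to 3 (valence 4) → 1 H
  atom 18: C, bond orders sum to 3 (valence 4) → 1 H
  atom 19: C, bond orders sum to 3 (valence 4) → 1 H
  atom 20: C, bond orders sum to 4 (valence 4) → 0 H
  atom 21: O, bond orders sum to 2 (valence 2) → 0 H
  atom 22: O, bond orders sum to 2 (valence 2) → 0 H
  atom 23: C, bond orders sum to 1 (valence 4) → 3 H
Total hydrogens: 16.

16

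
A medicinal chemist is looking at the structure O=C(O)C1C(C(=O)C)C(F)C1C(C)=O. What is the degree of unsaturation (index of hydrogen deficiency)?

4

Molecular formula: C9H11FO4.
DoU = (2C + 2 + N − H − X) / 2, where X is the halogen count and O/S are ignored.
    = (2·9 + 2 + 0 − 11 − 1) / 2 = 8 / 2 = 4.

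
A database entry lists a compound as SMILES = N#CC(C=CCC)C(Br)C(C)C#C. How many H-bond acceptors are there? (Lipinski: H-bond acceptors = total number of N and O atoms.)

N atoms: 1; O atoms: 0.
Lipinski HBA = 1 + 0 = 1.

1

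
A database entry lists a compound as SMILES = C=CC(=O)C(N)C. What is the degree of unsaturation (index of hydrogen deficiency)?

Degree of unsaturation = (number of rings) + (number of π bonds).
Ring closures in the SMILES: 0.
π bonds: 2 double bonds (each 1 DoU) → 2 DoU from unsaturation.
Total DoU = 0 + 2 = 2.

2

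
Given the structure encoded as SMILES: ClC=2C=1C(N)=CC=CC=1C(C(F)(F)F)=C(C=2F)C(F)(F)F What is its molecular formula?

Walk through each heavy atom and fill implicit hydrogens from standard valence (C 4, N 3, O 2, S 2, halogen 1):
  atom 1: Cl (halogen, monovalent) → 0 H
  atom 2: C, bond orders sum to 4 (valence 4) → 0 H
  atom 3: C, bond orders sum to 4 (valence 4) → 0 H
  atom 4: C, bond orders sum to 4 (valence 4) → 0 H
  atom 5: N, bond orders sum to 1 (valence 3) → 2 H
  atom 6: C, bond orders sum to 3 (valence 4) → 1 H
  atom 7: C, bond orders sum to 3 (valence 4) → 1 H
  atom 8: C, bond orders sum to 3 (valence 4) → 1 H
  atom 9: C, bond orders sum to 4 (valence 4) → 0 H
  atom 10: C, bond orders sum to 4 (valence 4) → 0 H
  atom 11: C, bond orders sum to 4 (valence 4) → 0 H
  atom 12: F (halogen, monovalent) → 0 H
  atom 13: F (halogen, monovalent) → 0 H
  atom 14: F (halogen, monovalent) → 0 H
  atom 15: C, bond orders sum to 4 (valence 4) → 0 H
  atom 16: C, bond orders sum to 4 (valence 4) → 0 H
  atom 17: F (halogen, monovalent) → 0 H
  atom 18: C, bond orders sum to 4 (valence 4) → 0 H
  atom 19: F (halogen, monovalent) → 0 H
  atom 20: F (halogen, monovalent) → 0 H
  atom 21: F (halogen, monovalent) → 0 H
Totals → C:12, H:5, Cl:1, F:7, N:1.
In Hill order: C12H5ClF7N.

C12H5ClF7N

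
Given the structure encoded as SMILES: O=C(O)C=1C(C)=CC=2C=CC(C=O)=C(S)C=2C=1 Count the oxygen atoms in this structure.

Scan the SMILES for O atoms (remember two-letter symbols like Cl and Br are single atoms).
Oxygen count: 3.

3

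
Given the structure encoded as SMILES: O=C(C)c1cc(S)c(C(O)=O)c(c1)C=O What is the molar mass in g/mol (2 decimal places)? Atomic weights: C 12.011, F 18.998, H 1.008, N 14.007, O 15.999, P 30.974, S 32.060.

First, the molecular formula is C10H8O4S (counting implicit H from valence).
  C: 10 × 12.011 = 120.110
  H: 8 × 1.008 = 8.064
  O: 4 × 15.999 = 63.996
  S: 1 × 32.060 = 32.060
Sum: 10×12.011 + 8×1.008 + 4×15.999 + 1×32.060 = 224.230 → 224.23 g/mol.

224.23 g/mol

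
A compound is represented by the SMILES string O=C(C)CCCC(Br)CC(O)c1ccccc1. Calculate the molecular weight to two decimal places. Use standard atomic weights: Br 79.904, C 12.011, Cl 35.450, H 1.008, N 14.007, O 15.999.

299.21 g/mol

First, the molecular formula is C14H19BrO2 (counting implicit H from valence).
  Br: 1 × 79.904 = 79.904
  C: 14 × 12.011 = 168.154
  H: 19 × 1.008 = 19.152
  O: 2 × 15.999 = 31.998
Sum: 1×79.904 + 14×12.011 + 19×1.008 + 2×15.999 = 299.208 → 299.21 g/mol.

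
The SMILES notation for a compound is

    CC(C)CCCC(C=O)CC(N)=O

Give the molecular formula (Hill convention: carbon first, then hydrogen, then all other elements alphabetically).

Walk through each heavy atom and fill implicit hydrogens from standard valence (C 4, N 3, O 2, S 2, halogen 1):
  atom 1: C, bond orders sum to 1 (valence 4) → 3 H
  atom 2: C, bond orders sum to 3 (valence 4) → 1 H
  atom 3: C, bond orders sum to 1 (valence 4) → 3 H
  atom 4: C, bond orders sum to 2 (valence 4) → 2 H
  atom 5: C, bond orders sum to 2 (valence 4) → 2 H
  atom 6: C, bond orders sum to 2 (valence 4) → 2 H
  atom 7: C, bond orders sum to 3 (valence 4) → 1 H
  atom 8: C, bond orders sum to 3 (valence 4) → 1 H
  atom 9: O, bond orders sum to 2 (valence 2) → 0 H
  atom 10: C, bond orders sum to 2 (valence 4) → 2 H
  atom 11: C, bond orders sum to 4 (valence 4) → 0 H
  atom 12: N, bond orders sum to 1 (valence 3) → 2 H
  atom 13: O, bond orders sum to 2 (valence 2) → 0 H
Totals → C:10, H:19, N:1, O:2.

C10H19NO2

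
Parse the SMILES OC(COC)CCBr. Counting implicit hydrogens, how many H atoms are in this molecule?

Walk through each heavy atom and fill implicit hydrogens from standard valence (C 4, N 3, O 2, S 2, halogen 1):
  atom 1: O, bond orders sum to 1 (valence 2) → 1 H
  atom 2: C, bond orders sum to 3 (valence 4) → 1 H
  atom 3: C, bond orders sum to 2 (valence 4) → 2 H
  atom 4: O, bond orders sum to 2 (valence 2) → 0 H
  atom 5: C, bond orders sum to 1 (valence 4) → 3 H
  atom 6: C, bond orders sum to 2 (valence 4) → 2 H
  atom 7: C, bond orders sum to 2 (valence 4) → 2 H
  atom 8: Br (halogen, monovalent) → 0 H
Total hydrogens: 11.

11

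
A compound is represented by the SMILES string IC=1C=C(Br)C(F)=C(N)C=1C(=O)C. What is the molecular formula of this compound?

C8H6BrFINO

Walk through each heavy atom and fill implicit hydrogens from standard valence (C 4, N 3, O 2, S 2, halogen 1):
  atom 1: I (halogen, monovalent) → 0 H
  atom 2: C, bond orders sum to 4 (valence 4) → 0 H
  atom 3: C, bond orders sum to 3 (valence 4) → 1 H
  atom 4: C, bond orders sum to 4 (valence 4) → 0 H
  atom 5: Br (halogen, monovalent) → 0 H
  atom 6: C, bond orders sum to 4 (valence 4) → 0 H
  atom 7: F (halogen, monovalent) → 0 H
  atom 8: C, bond orders sum to 4 (valence 4) → 0 H
  atom 9: N, bond orders sum to 1 (valence 3) → 2 H
  atom 10: C, bond orders sum to 4 (valence 4) → 0 H
  atom 11: C, bond orders sum to 4 (valence 4) → 0 H
  atom 12: O, bond orders sum to 2 (valence 2) → 0 H
  atom 13: C, bond orders sum to 1 (valence 4) → 3 H
Totals → C:8, H:6, Br:1, F:1, I:1, N:1, O:1.
In Hill order: C8H6BrFINO.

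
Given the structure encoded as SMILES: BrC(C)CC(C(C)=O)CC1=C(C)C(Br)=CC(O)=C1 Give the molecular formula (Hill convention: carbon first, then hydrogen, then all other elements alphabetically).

C14H18Br2O2

Walk through each heavy atom and fill implicit hydrogens from standard valence (C 4, N 3, O 2, S 2, halogen 1):
  atom 1: Br (halogen, monovalent) → 0 H
  atom 2: C, bond orders sum to 3 (valence 4) → 1 H
  atom 3: C, bond orders sum to 1 (valence 4) → 3 H
  atom 4: C, bond orders sum to 2 (valence 4) → 2 H
  atom 5: C, bond orders sum to 3 (valence 4) → 1 H
  atom 6: C, bond orders sum to 4 (valence 4) → 0 H
  atom 7: C, bond orders sum to 1 (valence 4) → 3 H
  atom 8: O, bond orders sum to 2 (valence 2) → 0 H
  atom 9: C, bond orders sum to 2 (valence 4) → 2 H
  atom 10: C, bond orders sum to 4 (valence 4) → 0 H
  atom 11: C, bond orders sum to 4 (valence 4) → 0 H
  atom 12: C, bond orders sum to 1 (valence 4) → 3 H
  atom 13: C, bond orders sum to 4 (valence 4) → 0 H
  atom 14: Br (halogen, monovalent) → 0 H
  atom 15: C, bond orders sum to 3 (valence 4) → 1 H
  atom 16: C, bond orders sum to 4 (valence 4) → 0 H
  atom 17: O, bond orders sum to 1 (valence 2) → 1 H
  atom 18: C, bond orders sum to 3 (valence 4) → 1 H
Totals → C:14, H:18, Br:2, O:2.
In Hill order: C14H18Br2O2.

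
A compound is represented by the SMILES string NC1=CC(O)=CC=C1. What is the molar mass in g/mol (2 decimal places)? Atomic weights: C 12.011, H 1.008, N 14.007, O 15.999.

First, the molecular formula is C6H7NO (counting implicit H from valence).
  C: 6 × 12.011 = 72.066
  H: 7 × 1.008 = 7.056
  N: 1 × 14.007 = 14.007
  O: 1 × 15.999 = 15.999
Sum: 6×12.011 + 7×1.008 + 1×14.007 + 1×15.999 = 109.128 → 109.13 g/mol.

109.13 g/mol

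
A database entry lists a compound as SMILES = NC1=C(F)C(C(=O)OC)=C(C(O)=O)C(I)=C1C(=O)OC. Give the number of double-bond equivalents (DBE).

Degree of unsaturation = (number of rings) + (number of π bonds).
Ring closures in the SMILES: 1.
π bonds: 6 double bonds (each 1 DoU) → 6 DoU from unsaturation.
Total DoU = 1 + 6 = 7.

7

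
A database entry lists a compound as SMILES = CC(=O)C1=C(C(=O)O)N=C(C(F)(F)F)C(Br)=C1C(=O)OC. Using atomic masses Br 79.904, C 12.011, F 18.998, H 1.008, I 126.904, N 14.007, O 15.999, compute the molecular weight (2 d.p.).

370.08 g/mol

First, the molecular formula is C11H7BrF3NO5 (counting implicit H from valence).
  Br: 1 × 79.904 = 79.904
  C: 11 × 12.011 = 132.121
  F: 3 × 18.998 = 56.994
  H: 7 × 1.008 = 7.056
  N: 1 × 14.007 = 14.007
  O: 5 × 15.999 = 79.995
Sum: 1×79.904 + 11×12.011 + 3×18.998 + 7×1.008 + 1×14.007 + 5×15.999 = 370.077 → 370.08 g/mol.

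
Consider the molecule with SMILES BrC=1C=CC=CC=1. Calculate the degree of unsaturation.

4

Degree of unsaturation = (number of rings) + (number of π bonds).
Ring closures in the SMILES: 1.
π bonds: 3 double bonds (each 1 DoU) → 3 DoU from unsaturation.
Total DoU = 1 + 3 = 4.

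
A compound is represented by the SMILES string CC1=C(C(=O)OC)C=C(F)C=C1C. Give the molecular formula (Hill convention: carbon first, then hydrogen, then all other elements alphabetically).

C10H11FO2

Walk through each heavy atom and fill implicit hydrogens from standard valence (C 4, N 3, O 2, S 2, halogen 1):
  atom 1: C, bond orders sum to 1 (valence 4) → 3 H
  atom 2: C, bond orders sum to 4 (valence 4) → 0 H
  atom 3: C, bond orders sum to 4 (valence 4) → 0 H
  atom 4: C, bond orders sum to 4 (valence 4) → 0 H
  atom 5: O, bond orders sum to 2 (valence 2) → 0 H
  atom 6: O, bond orders sum to 2 (valence 2) → 0 H
  atom 7: C, bond orders sum to 1 (valence 4) → 3 H
  atom 8: C, bond orders sum to 3 (valence 4) → 1 H
  atom 9: C, bond orders sum to 4 (valence 4) → 0 H
  atom 10: F (halogen, monovalent) → 0 H
  atom 11: C, bond orders sum to 3 (valence 4) → 1 H
  atom 12: C, bond orders sum to 4 (valence 4) → 0 H
  atom 13: C, bond orders sum to 1 (valence 4) → 3 H
Totals → C:10, H:11, F:1, O:2.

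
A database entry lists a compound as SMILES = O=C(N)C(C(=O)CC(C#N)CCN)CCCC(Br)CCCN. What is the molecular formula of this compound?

Walk through each heavy atom and fill implicit hydrogens from standard valence (C 4, N 3, O 2, S 2, halogen 1):
  atom 1: O, bond orders sum to 2 (valence 2) → 0 H
  atom 2: C, bond orders sum to 4 (valence 4) → 0 H
  atom 3: N, bond orders sum to 1 (valence 3) → 2 H
  atom 4: C, bond orders sum to 3 (valence 4) → 1 H
  atom 5: C, bond orders sum to 4 (valence 4) → 0 H
  atom 6: O, bond orders sum to 2 (valence 2) → 0 H
  atom 7: C, bond orders sum to 2 (valence 4) → 2 H
  atom 8: C, bond orders sum to 3 (valence 4) → 1 H
  atom 9: C, bond orders sum to 4 (valence 4) → 0 H
  atom 10: N, bond orders sum to 3 (valence 3) → 0 H
  atom 11: C, bond orders sum to 2 (valence 4) → 2 H
  atom 12: C, bond orders sum to 2 (valence 4) → 2 H
  atom 13: N, bond orders sum to 1 (valence 3) → 2 H
  atom 14: C, bond orders sum to 2 (valence 4) → 2 H
  atom 15: C, bond orders sum to 2 (valence 4) → 2 H
  atom 16: C, bond orders sum to 2 (valence 4) → 2 H
  atom 17: C, bond orders sum to 3 (valence 4) → 1 H
  atom 18: Br (halogen, monovalent) → 0 H
  atom 19: C, bond orders sum to 2 (valence 4) → 2 H
  atom 20: C, bond orders sum to 2 (valence 4) → 2 H
  atom 21: C, bond orders sum to 2 (valence 4) → 2 H
  atom 22: N, bond orders sum to 1 (valence 3) → 2 H
Totals → C:15, H:27, Br:1, N:4, O:2.

C15H27BrN4O2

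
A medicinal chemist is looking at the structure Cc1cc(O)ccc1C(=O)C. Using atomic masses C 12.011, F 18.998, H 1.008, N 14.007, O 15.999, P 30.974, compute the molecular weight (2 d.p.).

First, the molecular formula is C9H10O2 (counting implicit H from valence).
  C: 9 × 12.011 = 108.099
  H: 10 × 1.008 = 10.080
  O: 2 × 15.999 = 31.998
Sum: 9×12.011 + 10×1.008 + 2×15.999 = 150.177 → 150.18 g/mol.

150.18 g/mol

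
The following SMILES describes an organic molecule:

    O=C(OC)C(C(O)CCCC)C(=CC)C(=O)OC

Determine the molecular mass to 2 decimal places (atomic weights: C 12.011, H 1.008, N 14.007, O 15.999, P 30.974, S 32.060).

258.31 g/mol

First, the molecular formula is C13H22O5 (counting implicit H from valence).
  C: 13 × 12.011 = 156.143
  H: 22 × 1.008 = 22.176
  O: 5 × 15.999 = 79.995
Sum: 13×12.011 + 22×1.008 + 5×15.999 = 258.314 → 258.31 g/mol.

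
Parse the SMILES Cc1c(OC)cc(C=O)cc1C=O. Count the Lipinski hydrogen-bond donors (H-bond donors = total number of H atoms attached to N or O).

0

Donors: find every N or O and count the H atoms it carries.
  atom 4 (O): bond orders sum to 2 → 0 H
  atom 9 (O): bond orders sum to 2 → 0 H
  atom 13 (O): bond orders sum to 2 → 0 H
Lipinski HBD = 0.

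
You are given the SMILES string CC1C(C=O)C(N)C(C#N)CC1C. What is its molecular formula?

Walk through each heavy atom and fill implicit hydrogens from standard valence (C 4, N 3, O 2, S 2, halogen 1):
  atom 1: C, bond orders sum to 1 (valence 4) → 3 H
  atom 2: C, bond orders sum to 3 (valence 4) → 1 H
  atom 3: C, bond orders sum to 3 (valence 4) → 1 H
  atom 4: C, bond orders sum to 3 (valence 4) → 1 H
  atom 5: O, bond orders sum to 2 (valence 2) → 0 H
  atom 6: C, bond orders sum to 3 (valence 4) → 1 H
  atom 7: N, bond orders sum to 1 (valence 3) → 2 H
  atom 8: C, bond orders sum to 3 (valence 4) → 1 H
  atom 9: C, bond orders sum to 4 (valence 4) → 0 H
  atom 10: N, bond orders sum to 3 (valence 3) → 0 H
  atom 11: C, bond orders sum to 2 (valence 4) → 2 H
  atom 12: C, bond orders sum to 3 (valence 4) → 1 H
  atom 13: C, bond orders sum to 1 (valence 4) → 3 H
Totals → C:10, H:16, N:2, O:1.

C10H16N2O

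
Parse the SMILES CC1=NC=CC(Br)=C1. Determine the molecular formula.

C6H6BrN

Walk through each heavy atom and fill implicit hydrogens from standard valence (C 4, N 3, O 2, S 2, halogen 1):
  atom 1: C, bond orders sum to 1 (valence 4) → 3 H
  atom 2: C, bond orders sum to 4 (valence 4) → 0 H
  atom 3: N, bond orders sum to 3 (valence 3) → 0 H
  atom 4: C, bond orders sum to 3 (valence 4) → 1 H
  atom 5: C, bond orders sum to 3 (valence 4) → 1 H
  atom 6: C, bond orders sum to 4 (valence 4) → 0 H
  atom 7: Br (halogen, monovalent) → 0 H
  atom 8: C, bond orders sum to 3 (valence 4) → 1 H
Totals → C:6, H:6, Br:1, N:1.
In Hill order: C6H6BrN.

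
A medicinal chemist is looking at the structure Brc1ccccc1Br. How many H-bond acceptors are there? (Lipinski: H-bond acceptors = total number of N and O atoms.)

0

N atoms: 0; O atoms: 0.
Lipinski HBA = 0 + 0 = 0.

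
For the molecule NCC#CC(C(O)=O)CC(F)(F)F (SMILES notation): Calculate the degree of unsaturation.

Molecular formula: C7H8F3NO2.
DoU = (2C + 2 + N − H − X) / 2, where X is the halogen count and O/S are ignored.
    = (2·7 + 2 + 1 − 8 − 3) / 2 = 6 / 2 = 3.

3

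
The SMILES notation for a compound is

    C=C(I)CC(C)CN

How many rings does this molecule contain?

0

In SMILES, each pair of matching ring-closure digits denotes one ring-closing bond; the number of such bonds equals the number of independent rings.
Ring-closure bonds here: 0.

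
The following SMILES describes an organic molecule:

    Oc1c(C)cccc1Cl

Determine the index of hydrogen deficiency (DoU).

4

Molecular formula: C7H7ClO.
DoU = (2C + 2 + N − H − X) / 2, where X is the halogen count and O/S are ignored.
    = (2·7 + 2 + 0 − 7 − 1) / 2 = 8 / 2 = 4.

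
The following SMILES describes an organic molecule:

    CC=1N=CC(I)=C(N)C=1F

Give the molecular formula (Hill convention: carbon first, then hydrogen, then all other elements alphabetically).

C6H6FIN2

Walk through each heavy atom and fill implicit hydrogens from standard valence (C 4, N 3, O 2, S 2, halogen 1):
  atom 1: C, bond orders sum to 1 (valence 4) → 3 H
  atom 2: C, bond orders sum to 4 (valence 4) → 0 H
  atom 3: N, bond orders sum to 3 (valence 3) → 0 H
  atom 4: C, bond orders sum to 3 (valence 4) → 1 H
  atom 5: C, bond orders sum to 4 (valence 4) → 0 H
  atom 6: I (halogen, monovalent) → 0 H
  atom 7: C, bond orders sum to 4 (valence 4) → 0 H
  atom 8: N, bond orders sum to 1 (valence 3) → 2 H
  atom 9: C, bond orders sum to 4 (valence 4) → 0 H
  atom 10: F (halogen, monovalent) → 0 H
Totals → C:6, H:6, F:1, I:1, N:2.
In Hill order: C6H6FIN2.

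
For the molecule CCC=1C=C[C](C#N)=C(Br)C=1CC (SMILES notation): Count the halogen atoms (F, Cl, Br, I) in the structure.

Halogen atoms appear at heavy-atom position 10 (1×Br).
Other groups present: 1 nitrile.
Halogen count: 1.

1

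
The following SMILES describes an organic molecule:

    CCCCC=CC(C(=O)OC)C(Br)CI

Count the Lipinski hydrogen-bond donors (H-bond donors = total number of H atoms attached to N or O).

0

Donors: find every N or O and count the H atoms it carries.
  atom 9 (O): bond orders sum to 2 → 0 H
  atom 10 (O): bond orders sum to 2 → 0 H
Lipinski HBD = 0.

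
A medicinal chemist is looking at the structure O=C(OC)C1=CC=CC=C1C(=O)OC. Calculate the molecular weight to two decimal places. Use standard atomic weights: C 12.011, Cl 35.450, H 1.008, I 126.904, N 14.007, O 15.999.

First, the molecular formula is C10H10O4 (counting implicit H from valence).
  C: 10 × 12.011 = 120.110
  H: 10 × 1.008 = 10.080
  O: 4 × 15.999 = 63.996
Sum: 10×12.011 + 10×1.008 + 4×15.999 = 194.186 → 194.19 g/mol.

194.19 g/mol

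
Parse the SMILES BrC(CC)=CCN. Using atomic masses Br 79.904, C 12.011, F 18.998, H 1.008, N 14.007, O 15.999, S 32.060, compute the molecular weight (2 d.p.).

First, the molecular formula is C5H10BrN (counting implicit H from valence).
  Br: 1 × 79.904 = 79.904
  C: 5 × 12.011 = 60.055
  H: 10 × 1.008 = 10.080
  N: 1 × 14.007 = 14.007
Sum: 1×79.904 + 5×12.011 + 10×1.008 + 1×14.007 = 164.046 → 164.05 g/mol.

164.05 g/mol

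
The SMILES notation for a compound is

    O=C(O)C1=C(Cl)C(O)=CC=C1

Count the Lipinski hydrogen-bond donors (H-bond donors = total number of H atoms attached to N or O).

Donors: find every N or O and count the H atoms it carries.
  atom 1 (O): bond orders sum to 2 → 0 H
  atom 3 (O): bond orders sum to 1 → 1 H
  atom 8 (O): bond orders sum to 1 → 1 H
Lipinski HBD = 2.

2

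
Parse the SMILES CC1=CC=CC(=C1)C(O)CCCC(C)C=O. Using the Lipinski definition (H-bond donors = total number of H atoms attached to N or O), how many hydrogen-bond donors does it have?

Donors: find every N or O and count the H atoms it carries.
  atom 9 (O): bond orders sum to 1 → 1 H
  atom 16 (O): bond orders sum to 2 → 0 H
Lipinski HBD = 1.

1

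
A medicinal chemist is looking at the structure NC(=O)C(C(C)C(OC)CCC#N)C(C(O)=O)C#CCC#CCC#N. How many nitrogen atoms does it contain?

3

Scan the SMILES for N atoms (remember two-letter symbols like Cl and Br are single atoms).
Nitrogen count: 3.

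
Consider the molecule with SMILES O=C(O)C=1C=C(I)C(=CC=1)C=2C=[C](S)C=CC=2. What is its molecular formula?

C13H9IO2S

Walk through each heavy atom and fill implicit hydrogens from standard valence (C 4, N 3, O 2, S 2, halogen 1):
  atom 1: O, bond orders sum to 2 (valence 2) → 0 H
  atom 2: C, bond orders sum to 4 (valence 4) → 0 H
  atom 3: O, bond orders sum to 1 (valence 2) → 1 H
  atom 4: C, bond orders sum to 4 (valence 4) → 0 H
  atom 5: C, bond orders sum to 3 (valence 4) → 1 H
  atom 6: C, bond orders sum to 4 (valence 4) → 0 H
  atom 7: I (halogen, monovalent) → 0 H
  atom 8: C, bond orders sum to 4 (valence 4) → 0 H
  atom 9: C, bond orders sum to 3 (valence 4) → 1 H
  atom 10: C, bond orders sum to 3 (valence 4) → 1 H
  atom 11: C, bond orders sum to 4 (valence 4) → 0 H
  atom 12: C, bond orders sum to 3 (valence 4) → 1 H
  atom 13: C with explicit H count 0
  atom 14: S, bond orders sum to 1 (valence 2) → 1 H
  atom 15: C, bond orders sum to 3 (valence 4) → 1 H
  atom 16: C, bond orders sum to 3 (valence 4) → 1 H
  atom 17: C, bond orders sum to 3 (valence 4) → 1 H
Totals → C:13, H:9, I:1, O:2, S:1.
In Hill order: C13H9IO2S.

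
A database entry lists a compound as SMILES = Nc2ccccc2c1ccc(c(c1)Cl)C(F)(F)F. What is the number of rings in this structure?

2

In SMILES, each pair of matching ring-closure digits denotes one ring-closing bond; the number of such bonds equals the number of independent rings.
Ring-closure bonds here: 2.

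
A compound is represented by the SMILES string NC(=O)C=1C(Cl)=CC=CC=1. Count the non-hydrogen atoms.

10

Every atom symbol written in the SMILES (organic subset) is one heavy atom; implicit H are not written.
Heavy atoms by element → C:7, Cl:1, N:1, O:1.
Total: 10.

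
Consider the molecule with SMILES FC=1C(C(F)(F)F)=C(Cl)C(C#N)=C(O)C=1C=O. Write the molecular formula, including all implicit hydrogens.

C9H2ClF4NO2

Walk through each heavy atom and fill implicit hydrogens from standard valence (C 4, N 3, O 2, S 2, halogen 1):
  atom 1: F (halogen, monovalent) → 0 H
  atom 2: C, bond orders sum to 4 (valence 4) → 0 H
  atom 3: C, bond orders sum to 4 (valence 4) → 0 H
  atom 4: C, bond orders sum to 4 (valence 4) → 0 H
  atom 5: F (halogen, monovalent) → 0 H
  atom 6: F (halogen, monovalent) → 0 H
  atom 7: F (halogen, monovalent) → 0 H
  atom 8: C, bond orders sum to 4 (valence 4) → 0 H
  atom 9: Cl (halogen, monovalent) → 0 H
  atom 10: C, bond orders sum to 4 (valence 4) → 0 H
  atom 11: C, bond orders sum to 4 (valence 4) → 0 H
  atom 12: N, bond orders sum to 3 (valence 3) → 0 H
  atom 13: C, bond orders sum to 4 (valence 4) → 0 H
  atom 14: O, bond orders sum to 1 (valence 2) → 1 H
  atom 15: C, bond orders sum to 4 (valence 4) → 0 H
  atom 16: C, bond orders sum to 3 (valence 4) → 1 H
  atom 17: O, bond orders sum to 2 (valence 2) → 0 H
Totals → C:9, H:2, Cl:1, F:4, N:1, O:2.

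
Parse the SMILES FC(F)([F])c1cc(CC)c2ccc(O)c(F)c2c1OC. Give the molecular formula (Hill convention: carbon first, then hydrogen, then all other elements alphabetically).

C14H12F4O2

Walk through each heavy atom and fill implicit hydrogens from standard valence (C 4, N 3, O 2, S 2, halogen 1); for lowercase aromatic atoms, an aromatic c carries 1 H when it has two neighbours and 0 H with three, and aromatic n carries 0 H:
  atom 1: F (halogen, monovalent) → 0 H
  atom 2: C, bond orders sum to 4 (valence 4) → 0 H
  atom 3: F (halogen, monovalent) → 0 H
  atom 4: F with explicit H count 0
  atom 5: aromatic c, 3 neighbours → 0 H
  atom 6: aromatic c, 2 neighbours → 1 H
  atom 7: aromatic c, 3 neighbours → 0 H
  atom 8: C, bond orders sum to 2 (valence 4) → 2 H
  atom 9: C, bond orders sum to 1 (valence 4) → 3 H
  atom 10: aromatic c, 3 neighbours → 0 H
  atom 11: aromatic c, 2 neighbours → 1 H
  atom 12: aromatic c, 2 neighbours → 1 H
  atom 13: aromatic c, 3 neighbours → 0 H
  atom 14: O, bond orders sum to 1 (valence 2) → 1 H
  atom 15: aromatic c, 3 neighbours → 0 H
  atom 16: F (halogen, monovalent) → 0 H
  atom 17: aromatic c, 3 neighbours → 0 H
  atom 18: aromatic c, 3 neighbours → 0 H
  atom 19: O, bond orders sum to 2 (valence 2) → 0 H
  atom 20: C, bond orders sum to 1 (valence 4) → 3 H
Totals → C:14, H:12, F:4, O:2.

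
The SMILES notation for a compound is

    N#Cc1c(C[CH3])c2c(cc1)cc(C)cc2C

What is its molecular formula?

Walk through each heavy atom and fill implicit hydrogens from standard valence (C 4, N 3, O 2, S 2, halogen 1); for lowercase aromatic atoms, an aromatic c carries 1 H when it has two neighbours and 0 H with three, and aromatic n carries 0 H:
  atom 1: N, bond orders sum to 3 (valence 3) → 0 H
  atom 2: C, bond orders sum to 4 (valence 4) → 0 H
  atom 3: aromatic c, 3 neighbours → 0 H
  atom 4: aromatic c, 3 neighbours → 0 H
  atom 5: C, bond orders sum to 2 (valence 4) → 2 H
  atom 6: C with explicit H count 3
  atom 7: aromatic c, 3 neighbours → 0 H
  atom 8: aromatic c, 3 neighbours → 0 H
  atom 9: aromatic c, 2 neighbours → 1 H
  atom 10: aromatic c, 2 neighbours → 1 H
  atom 11: aromatic c, 2 neighbours → 1 H
  atom 12: aromatic c, 3 neighbours → 0 H
  atom 13: C, bond orders sum to 1 (valence 4) → 3 H
  atom 14: aromatic c, 2 neighbours → 1 H
  atom 15: aromatic c, 3 neighbours → 0 H
  atom 16: C, bond orders sum to 1 (valence 4) → 3 H
Totals → C:15, H:15, N:1.
In Hill order: C15H15N.

C15H15N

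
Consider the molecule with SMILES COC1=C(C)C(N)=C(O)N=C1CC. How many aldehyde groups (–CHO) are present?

Scan the SMILES for the aldehyde motif — none present.
Groups that are present: 1 ether, 1 hydroxyl, 1 primary amine.

0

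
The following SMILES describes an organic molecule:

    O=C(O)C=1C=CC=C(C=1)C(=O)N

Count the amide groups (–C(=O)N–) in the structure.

1

The amide motif appears at heavy-atom position 10 in the SMILES.
Other groups present: 1 carboxylic acid.
Amide count: 1.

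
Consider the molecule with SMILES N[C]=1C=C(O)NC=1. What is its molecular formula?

C4H6N2O

Walk through each heavy atom and fill implicit hydrogens from standard valence (C 4, N 3, O 2, S 2, halogen 1):
  atom 1: N, bond orders sum to 1 (valence 3) → 2 H
  atom 2: C with explicit H count 0
  atom 3: C, bond orders sum to 3 (valence 4) → 1 H
  atom 4: C, bond orders sum to 4 (valence 4) → 0 H
  atom 5: O, bond orders sum to 1 (valence 2) → 1 H
  atom 6: N, bond orders sum to 2 (valence 3) → 1 H
  atom 7: C, bond orders sum to 3 (valence 4) → 1 H
Totals → C:4, H:6, N:2, O:1.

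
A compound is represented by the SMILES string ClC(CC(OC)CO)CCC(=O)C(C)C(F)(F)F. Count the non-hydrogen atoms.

Every atom symbol written in the SMILES (organic subset) is one heavy atom; implicit H are not written.
Heavy atoms by element → C:11, Cl:1, F:3, O:3.
Total: 18.

18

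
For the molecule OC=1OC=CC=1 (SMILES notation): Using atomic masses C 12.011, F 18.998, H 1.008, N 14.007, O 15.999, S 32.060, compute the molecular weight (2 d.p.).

First, the molecular formula is C4H4O2 (counting implicit H from valence).
  C: 4 × 12.011 = 48.044
  H: 4 × 1.008 = 4.032
  O: 2 × 15.999 = 31.998
Sum: 4×12.011 + 4×1.008 + 2×15.999 = 84.074 → 84.07 g/mol.

84.07 g/mol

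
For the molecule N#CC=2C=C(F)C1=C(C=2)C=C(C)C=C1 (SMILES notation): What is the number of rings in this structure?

2

In SMILES, each pair of matching ring-closure digits denotes one ring-closing bond; the number of such bonds equals the number of independent rings.
Ring-closure bonds here: 2.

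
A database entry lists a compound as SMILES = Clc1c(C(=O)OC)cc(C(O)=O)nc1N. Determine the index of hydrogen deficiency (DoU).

6

Molecular formula: C8H7ClN2O4.
DoU = (2C + 2 + N − H − X) / 2, where X is the halogen count and O/S are ignored.
    = (2·8 + 2 + 2 − 7 − 1) / 2 = 12 / 2 = 6.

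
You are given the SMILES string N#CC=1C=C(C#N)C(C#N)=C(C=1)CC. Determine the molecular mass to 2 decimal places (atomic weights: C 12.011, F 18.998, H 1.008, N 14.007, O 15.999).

First, the molecular formula is C11H7N3 (counting implicit H from valence).
  C: 11 × 12.011 = 132.121
  H: 7 × 1.008 = 7.056
  N: 3 × 14.007 = 42.021
Sum: 11×12.011 + 7×1.008 + 3×14.007 = 181.198 → 181.20 g/mol.

181.20 g/mol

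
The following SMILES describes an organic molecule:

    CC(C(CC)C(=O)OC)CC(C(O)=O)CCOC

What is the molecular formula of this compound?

C13H24O5

Walk through each heavy atom and fill implicit hydrogens from standard valence (C 4, N 3, O 2, S 2, halogen 1):
  atom 1: C, bond orders sum to 1 (valence 4) → 3 H
  atom 2: C, bond orders sum to 3 (valence 4) → 1 H
  atom 3: C, bond orders sum to 3 (valence 4) → 1 H
  atom 4: C, bond orders sum to 2 (valence 4) → 2 H
  atom 5: C, bond orders sum to 1 (valence 4) → 3 H
  atom 6: C, bond orders sum to 4 (valence 4) → 0 H
  atom 7: O, bond orders sum to 2 (valence 2) → 0 H
  atom 8: O, bond orders sum to 2 (valence 2) → 0 H
  atom 9: C, bond orders sum to 1 (valence 4) → 3 H
  atom 10: C, bond orders sum to 2 (valence 4) → 2 H
  atom 11: C, bond orders sum to 3 (valence 4) → 1 H
  atom 12: C, bond orders sum to 4 (valence 4) → 0 H
  atom 13: O, bond orders sum to 1 (valence 2) → 1 H
  atom 14: O, bond orders sum to 2 (valence 2) → 0 H
  atom 15: C, bond orders sum to 2 (valence 4) → 2 H
  atom 16: C, bond orders sum to 2 (valence 4) → 2 H
  atom 17: O, bond orders sum to 2 (valence 2) → 0 H
  atom 18: C, bond orders sum to 1 (valence 4) → 3 H
Totals → C:13, H:24, O:5.
In Hill order: C13H24O5.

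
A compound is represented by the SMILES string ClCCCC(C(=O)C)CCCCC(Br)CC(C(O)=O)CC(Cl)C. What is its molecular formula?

C17H29BrCl2O3

Walk through each heavy atom and fill implicit hydrogens from standard valence (C 4, N 3, O 2, S 2, halogen 1):
  atom 1: Cl (halogen, monovalent) → 0 H
  atom 2: C, bond orders sum to 2 (valence 4) → 2 H
  atom 3: C, bond orders sum to 2 (valence 4) → 2 H
  atom 4: C, bond orders sum to 2 (valence 4) → 2 H
  atom 5: C, bond orders sum to 3 (valence 4) → 1 H
  atom 6: C, bond orders sum to 4 (valence 4) → 0 H
  atom 7: O, bond orders sum to 2 (valence 2) → 0 H
  atom 8: C, bond orders sum to 1 (valence 4) → 3 H
  atom 9: C, bond orders sum to 2 (valence 4) → 2 H
  atom 10: C, bond orders sum to 2 (valence 4) → 2 H
  atom 11: C, bond orders sum to 2 (valence 4) → 2 H
  atom 12: C, bond orders sum to 2 (valence 4) → 2 H
  atom 13: C, bond orders sum to 3 (valence 4) → 1 H
  atom 14: Br (halogen, monovalent) → 0 H
  atom 15: C, bond orders sum to 2 (valence 4) → 2 H
  atom 16: C, bond orders sum to 3 (valence 4) → 1 H
  atom 17: C, bond orders sum to 4 (valence 4) → 0 H
  atom 18: O, bond orders sum to 1 (valence 2) → 1 H
  atom 19: O, bond orders sum to 2 (valence 2) → 0 H
  atom 20: C, bond orders sum to 2 (valence 4) → 2 H
  atom 21: C, bond orders sum to 3 (valence 4) → 1 H
  atom 22: Cl (halogen, monovalent) → 0 H
  atom 23: C, bond orders sum to 1 (valence 4) → 3 H
Totals → C:17, H:29, Br:1, Cl:2, O:3.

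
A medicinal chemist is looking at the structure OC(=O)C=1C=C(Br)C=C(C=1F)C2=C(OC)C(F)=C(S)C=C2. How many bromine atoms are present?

Scan the SMILES for Br atoms (remember two-letter symbols like Cl and Br are single atoms).
Bromine count: 1.

1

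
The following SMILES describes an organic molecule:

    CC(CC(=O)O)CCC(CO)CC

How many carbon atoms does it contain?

Count every carbon token in the SMILES (each C, including those in ring-closure positions and inside branches).
Carbon count: 10.

10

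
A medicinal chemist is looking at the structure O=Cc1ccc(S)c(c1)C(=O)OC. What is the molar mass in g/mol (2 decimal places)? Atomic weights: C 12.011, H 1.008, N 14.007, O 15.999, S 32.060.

First, the molecular formula is C9H8O3S (counting implicit H from valence).
  C: 9 × 12.011 = 108.099
  H: 8 × 1.008 = 8.064
  O: 3 × 15.999 = 47.997
  S: 1 × 32.060 = 32.060
Sum: 9×12.011 + 8×1.008 + 3×15.999 + 1×32.060 = 196.220 → 196.22 g/mol.

196.22 g/mol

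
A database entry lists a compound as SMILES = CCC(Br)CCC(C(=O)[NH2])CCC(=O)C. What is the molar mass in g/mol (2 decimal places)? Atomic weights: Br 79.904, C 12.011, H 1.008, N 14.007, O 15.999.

278.19 g/mol

First, the molecular formula is C11H20BrNO2 (counting implicit H from valence).
  Br: 1 × 79.904 = 79.904
  C: 11 × 12.011 = 132.121
  H: 20 × 1.008 = 20.160
  N: 1 × 14.007 = 14.007
  O: 2 × 15.999 = 31.998
Sum: 1×79.904 + 11×12.011 + 20×1.008 + 1×14.007 + 2×15.999 = 278.190 → 278.19 g/mol.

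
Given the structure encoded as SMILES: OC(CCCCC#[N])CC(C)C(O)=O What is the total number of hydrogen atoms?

17

Walk through each heavy atom and fill implicit hydrogens from standard valence (C 4, N 3, O 2, S 2, halogen 1):
  atom 1: O, bond orders sum to 1 (valence 2) → 1 H
  atom 2: C, bond orders sum to 3 (valence 4) → 1 H
  atom 3: C, bond orders sum to 2 (valence 4) → 2 H
  atom 4: C, bond orders sum to 2 (valence 4) → 2 H
  atom 5: C, bond orders sum to 2 (valence 4) → 2 H
  atom 6: C, bond orders sum to 2 (valence 4) → 2 H
  atom 7: C, bond orders sum to 4 (valence 4) → 0 H
  atom 8: N with explicit H count 0
  atom 9: C, bond orders sum to 2 (valence 4) → 2 H
  atom 10: C, bond orders sum to 3 (valence 4) → 1 H
  atom 11: C, bond orders sum to 1 (valence 4) → 3 H
  atom 12: C, bond orders sum to 4 (valence 4) → 0 H
  atom 13: O, bond orders sum to 1 (valence 2) → 1 H
  atom 14: O, bond orders sum to 2 (valence 2) → 0 H
Total hydrogens: 17.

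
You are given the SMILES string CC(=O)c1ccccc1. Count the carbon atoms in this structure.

Count every carbon token in the SMILES (each C, including those in ring-closure positions and inside branches).
Carbon count: 8.

8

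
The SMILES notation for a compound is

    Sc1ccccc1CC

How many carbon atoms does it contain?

8

Count every carbon token in the SMILES (each C, including those in ring-closure positions and inside branches).
Carbon count: 8.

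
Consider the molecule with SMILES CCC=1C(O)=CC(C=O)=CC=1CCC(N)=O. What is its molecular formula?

Walk through each heavy atom and fill implicit hydrogens from standard valence (C 4, N 3, O 2, S 2, halogen 1):
  atom 1: C, bond orders sum to 1 (valence 4) → 3 H
  atom 2: C, bond orders sum to 2 (valence 4) → 2 H
  atom 3: C, bond orders sum to 4 (valence 4) → 0 H
  atom 4: C, bond orders sum to 4 (valence 4) → 0 H
  atom 5: O, bond orders sum to 1 (valence 2) → 1 H
  atom 6: C, bond orders sum to 3 (valence 4) → 1 H
  atom 7: C, bond orders sum to 4 (valence 4) → 0 H
  atom 8: C, bond orders sum to 3 (valence 4) → 1 H
  atom 9: O, bond orders sum to 2 (valence 2) → 0 H
  atom 10: C, bond orders sum to 3 (valence 4) → 1 H
  atom 11: C, bond orders sum to 4 (valence 4) → 0 H
  atom 12: C, bond orders sum to 2 (valence 4) → 2 H
  atom 13: C, bond orders sum to 2 (valence 4) → 2 H
  atom 14: C, bond orders sum to 4 (valence 4) → 0 H
  atom 15: N, bond orders sum to 1 (valence 3) → 2 H
  atom 16: O, bond orders sum to 2 (valence 2) → 0 H
Totals → C:12, H:15, N:1, O:3.

C12H15NO3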